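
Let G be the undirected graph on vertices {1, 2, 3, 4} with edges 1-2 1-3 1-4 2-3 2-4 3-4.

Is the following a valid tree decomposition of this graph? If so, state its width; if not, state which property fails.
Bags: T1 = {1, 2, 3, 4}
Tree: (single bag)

Yes; width 3.

Vertex coverage: the bags together contain {1, 2, 3, 4}, the full vertex set. Edge coverage: each edge of G has both endpoints in at least one bag. Running intersection: for every vertex, the bags containing it form a connected subtree. All three properties hold, so this is a valid tree decomposition of width max|bag| − 1 = 3, and hence tw(G) ≤ 3.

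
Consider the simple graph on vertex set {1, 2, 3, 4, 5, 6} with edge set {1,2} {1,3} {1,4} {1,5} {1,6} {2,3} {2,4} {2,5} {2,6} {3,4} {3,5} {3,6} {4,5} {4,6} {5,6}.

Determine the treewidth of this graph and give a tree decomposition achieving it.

Treewidth 5.
One optimal decomposition is:
Bags: B1 = {1, 2, 3, 4, 5, 6}
Tree: (single bag)

With just one bag of size 6, the width is 6 − 1 = 5, so tw(G) ≤ 5. Conversely, {1, 2, 3, 4, 5, 6} is a clique of size 6, and the vertices of any clique must share a bag in every tree decomposition; so some bag has ≥ 6 vertices and tw(G) ≥ 5. Combining the bounds, tw(G) = 5.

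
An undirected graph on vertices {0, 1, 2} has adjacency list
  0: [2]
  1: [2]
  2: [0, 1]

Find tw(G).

1

A width-1 tree decomposition is:
Bags: B1 = {1, 2}  B2 = {0, 2}
Tree: B1–B2
The largest bag has 2 vertices, giving width 1; this decomposition certifies tw(G) ≤ 1. Since G has at least one edge (e.g. 1–2), it is not an edgeless graph, so tw(G) ≥ 1. Hence tw(G) = 1 exactly.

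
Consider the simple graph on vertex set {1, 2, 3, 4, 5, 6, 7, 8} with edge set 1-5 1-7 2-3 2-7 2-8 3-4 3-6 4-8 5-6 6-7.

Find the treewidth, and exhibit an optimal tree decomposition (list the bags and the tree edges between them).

Every bag has size at most 3, so the width is 3 − 1 = 2 and tw(G) ≤ 2. For the lower bound, G contains the cycle 8–4–3–2–8, so G is not a forest; only forests have treewidth ≤ 1, hence tw(G) ≥ 2. The upper and lower bounds meet at 2, so that is the treewidth.

Treewidth 2.
One such decomposition:
Bags: B1 = {2, 4, 8}  B2 = {2, 3, 4}  B3 = {2, 3, 7}  B4 = {3, 6, 7}  B5 = {1, 6, 7}  B6 = {1, 5, 6}
Tree: B1–B2, B2–B3, B3–B4, B4–B5, B5–B6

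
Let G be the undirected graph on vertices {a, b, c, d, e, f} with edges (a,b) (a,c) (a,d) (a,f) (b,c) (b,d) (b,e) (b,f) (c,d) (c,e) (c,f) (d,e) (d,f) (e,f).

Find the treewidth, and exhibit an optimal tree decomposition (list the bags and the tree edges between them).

Treewidth 4.
One such decomposition:
Bags: B1 = {b, c, d, e, f}  B2 = {a, b, c, d, f}
Tree: B1–B2

Every bag has size at most 5, so the width is 5 − 1 = 4 and tw(G) ≤ 4. On the other hand G contains the 5-clique {b, c, d, e, f}. A clique must lie in a single bag of any decomposition, so no decomposition can have width below 4. Combining the bounds, tw(G) = 4.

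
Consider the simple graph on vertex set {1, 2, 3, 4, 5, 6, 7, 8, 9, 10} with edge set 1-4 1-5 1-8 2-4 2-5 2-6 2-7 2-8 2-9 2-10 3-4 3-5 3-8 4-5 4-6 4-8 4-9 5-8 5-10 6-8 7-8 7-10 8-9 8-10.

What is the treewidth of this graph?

3

A width-3 tree decomposition is:
Bags: B1 = {3, 4, 5, 8}  B2 = {2, 4, 5, 8}  B3 = {2, 5, 8, 10}  B4 = {2, 4, 8, 9}  B5 = {1, 4, 5, 8}  B6 = {2, 4, 6, 8}  B7 = {2, 7, 8, 10}
Tree: B1–B2, B2–B3, B2–B4, B2–B5, B2–B6, B3–B7
Every bag has size at most 4, so the width is 4 − 1 = 3 and tw(G) ≤ 3. On the other hand G contains the 4-clique {1, 4, 5, 8}. A clique must lie in a single bag of any decomposition, so no decomposition can have width below 3. The upper and lower bounds meet at 3, so that is the treewidth.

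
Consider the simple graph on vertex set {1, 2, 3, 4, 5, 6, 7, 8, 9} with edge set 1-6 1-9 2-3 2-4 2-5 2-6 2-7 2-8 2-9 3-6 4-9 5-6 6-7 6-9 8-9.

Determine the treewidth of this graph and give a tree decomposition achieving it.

Treewidth 2.
One optimal decomposition is:
Bags: B1 = {2, 6, 9}  B2 = {2, 6, 7}  B3 = {2, 5, 6}  B4 = {2, 8, 9}  B5 = {2, 3, 6}  B6 = {2, 4, 9}  B7 = {1, 6, 9}
Tree: B1–B2, B2–B3, B1–B4, B3–B5, B4–B6, B1–B7

Every bag has size at most 3, so the width is 3 − 1 = 2 and tw(G) ≤ 2. Conversely, {1, 6, 9} is a clique of size 3, and the vertices of any clique must share a bag in every tree decomposition; so some bag has ≥ 3 vertices and tw(G) ≥ 2. The upper and lower bounds meet at 2, so that is the treewidth.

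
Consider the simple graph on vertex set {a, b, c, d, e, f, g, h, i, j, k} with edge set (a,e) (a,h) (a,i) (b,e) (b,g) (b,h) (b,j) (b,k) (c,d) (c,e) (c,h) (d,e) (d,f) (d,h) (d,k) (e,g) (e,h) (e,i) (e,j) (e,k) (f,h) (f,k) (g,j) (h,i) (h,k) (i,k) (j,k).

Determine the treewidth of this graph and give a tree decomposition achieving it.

Treewidth 3.
One optimal decomposition is:
Bags: B1 = {b, e, h, k}  B2 = {e, h, i, k}  B3 = {b, e, j, k}  B4 = {b, e, g, j}  B5 = {d, e, h, k}  B6 = {a, e, h, i}  B7 = {d, f, h, k}  B8 = {c, d, e, h}
Tree: B1–B2, B1–B3, B3–B4, B2–B5, B2–B6, B5–B7, B5–B8

The largest bag has 4 vertices, giving width 3; this decomposition certifies tw(G) ≤ 3. On the other hand G contains the 4-clique {b, e, g, j}. A clique must lie in a single bag of any decomposition, so no decomposition can have width below 3. Hence tw(G) = 3 exactly.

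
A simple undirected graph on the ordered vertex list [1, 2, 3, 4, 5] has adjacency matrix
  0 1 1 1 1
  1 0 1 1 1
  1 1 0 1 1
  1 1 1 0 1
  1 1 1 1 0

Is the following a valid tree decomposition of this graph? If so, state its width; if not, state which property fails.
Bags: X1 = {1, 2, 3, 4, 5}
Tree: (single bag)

Vertex coverage: the bags together contain {1, 2, 3, 4, 5}, the full vertex set. Edge coverage: each edge of G has both endpoints in at least one bag. Running intersection: for every vertex, the bags containing it form a connected subtree. All three properties hold, so this is a valid tree decomposition of width max|bag| − 1 = 4, and hence tw(G) ≤ 4.

Yes; width 4.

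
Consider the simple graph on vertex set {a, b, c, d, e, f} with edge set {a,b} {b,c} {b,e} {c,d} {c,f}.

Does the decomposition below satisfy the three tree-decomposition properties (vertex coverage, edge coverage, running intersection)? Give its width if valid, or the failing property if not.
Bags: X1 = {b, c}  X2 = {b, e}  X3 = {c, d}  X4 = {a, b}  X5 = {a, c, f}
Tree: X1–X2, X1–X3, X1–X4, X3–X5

No — bags containing vertex a are not connected in the tree.

A tree decomposition must satisfy three properties: every vertex lies in some bag; for every edge, both endpoints lie together in some bag; and for every vertex, the bags containing it form a connected subtree. Here bags containing vertex a are not connected in the tree, so the decomposition is invalid.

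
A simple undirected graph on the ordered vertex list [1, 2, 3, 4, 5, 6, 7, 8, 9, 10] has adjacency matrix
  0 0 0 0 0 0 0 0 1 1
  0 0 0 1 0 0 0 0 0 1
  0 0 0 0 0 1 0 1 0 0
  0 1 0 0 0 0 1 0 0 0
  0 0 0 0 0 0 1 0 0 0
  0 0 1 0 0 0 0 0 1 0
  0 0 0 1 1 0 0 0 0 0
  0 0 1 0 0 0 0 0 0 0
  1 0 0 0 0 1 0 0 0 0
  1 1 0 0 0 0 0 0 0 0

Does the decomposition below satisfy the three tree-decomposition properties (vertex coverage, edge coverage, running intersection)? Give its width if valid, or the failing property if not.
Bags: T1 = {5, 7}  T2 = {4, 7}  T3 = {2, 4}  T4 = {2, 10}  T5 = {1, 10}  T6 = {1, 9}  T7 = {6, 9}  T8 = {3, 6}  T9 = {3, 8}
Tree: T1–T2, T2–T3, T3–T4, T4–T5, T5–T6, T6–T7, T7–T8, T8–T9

Vertex coverage: the bags together contain {1, 2, 3, 4, 5, 6, 7, 8, 9, 10}, the full vertex set. Edge coverage: each edge of G has both endpoints in at least one bag. Running intersection: for every vertex, the bags containing it form a connected subtree. All three properties hold, so this is a valid tree decomposition of width max|bag| − 1 = 1, and hence tw(G) ≤ 1.

Yes; width 1.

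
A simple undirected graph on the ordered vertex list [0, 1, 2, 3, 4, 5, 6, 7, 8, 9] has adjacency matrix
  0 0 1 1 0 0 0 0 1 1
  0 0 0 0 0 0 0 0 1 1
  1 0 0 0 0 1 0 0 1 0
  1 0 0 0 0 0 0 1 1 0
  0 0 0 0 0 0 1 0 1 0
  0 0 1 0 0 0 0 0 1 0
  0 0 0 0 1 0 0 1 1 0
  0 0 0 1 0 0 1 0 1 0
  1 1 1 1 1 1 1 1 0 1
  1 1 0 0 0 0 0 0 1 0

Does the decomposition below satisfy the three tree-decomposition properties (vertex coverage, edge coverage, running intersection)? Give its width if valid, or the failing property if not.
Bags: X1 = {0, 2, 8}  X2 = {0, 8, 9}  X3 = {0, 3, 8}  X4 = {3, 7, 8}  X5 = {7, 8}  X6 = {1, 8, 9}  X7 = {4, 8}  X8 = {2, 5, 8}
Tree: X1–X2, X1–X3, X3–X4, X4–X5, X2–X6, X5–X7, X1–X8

No — vertex 6 appears in no bag.

A tree decomposition must satisfy three properties: every vertex lies in some bag; for every edge, both endpoints lie together in some bag; and for every vertex, the bags containing it form a connected subtree. Here vertex 6 appears in no bag, so the decomposition is invalid.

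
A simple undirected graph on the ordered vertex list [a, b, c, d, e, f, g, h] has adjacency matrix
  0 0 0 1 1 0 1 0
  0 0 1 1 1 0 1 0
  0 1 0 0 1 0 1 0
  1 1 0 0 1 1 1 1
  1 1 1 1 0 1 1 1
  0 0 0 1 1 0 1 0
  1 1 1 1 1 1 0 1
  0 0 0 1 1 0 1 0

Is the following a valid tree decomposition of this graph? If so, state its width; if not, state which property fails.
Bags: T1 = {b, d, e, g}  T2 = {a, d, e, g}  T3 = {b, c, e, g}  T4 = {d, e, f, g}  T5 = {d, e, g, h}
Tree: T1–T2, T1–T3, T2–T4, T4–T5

Yes; width 3.

Checking the three conditions: (i) the bags cover all of {a, b, c, d, e, f, g, h}; (ii) for each edge, some bag contains both endpoints; (iii) the bags containing any fixed vertex form a subtree. All hold, so the decomposition is valid with width 4 − 1 = 3.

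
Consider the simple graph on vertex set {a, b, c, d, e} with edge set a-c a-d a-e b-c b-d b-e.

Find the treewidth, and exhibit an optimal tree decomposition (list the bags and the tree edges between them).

Each bag holds 3 vertices, so the decomposition has width 2, which upper-bounds the treewidth. For the lower bound, G contains the cycle e–b–d–a–e, so G is not a forest; only forests have treewidth ≤ 1, hence tw(G) ≥ 2. Hence tw(G) = 2 exactly.

Treewidth 2.
One such decomposition:
Bags: B1 = {a, b, e}  B2 = {a, b, d}  B3 = {a, b, c}
Tree: B1–B2, B2–B3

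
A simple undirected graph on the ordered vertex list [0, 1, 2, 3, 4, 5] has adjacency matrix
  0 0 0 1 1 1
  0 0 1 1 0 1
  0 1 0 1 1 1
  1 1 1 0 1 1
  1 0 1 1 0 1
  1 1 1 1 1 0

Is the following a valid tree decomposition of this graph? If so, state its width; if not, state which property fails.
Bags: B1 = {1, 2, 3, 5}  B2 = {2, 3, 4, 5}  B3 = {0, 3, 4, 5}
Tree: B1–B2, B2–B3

Yes; width 3.

Checking the three conditions: (i) the bags cover all of {0, 1, 2, 3, 4, 5}; (ii) for each edge, some bag contains both endpoints; (iii) the bags containing any fixed vertex form a subtree. All hold, so the decomposition is valid with width 4 − 1 = 3.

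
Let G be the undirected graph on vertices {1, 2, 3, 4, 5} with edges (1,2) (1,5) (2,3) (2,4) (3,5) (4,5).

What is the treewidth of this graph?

A width-2 tree decomposition is:
Bags: B1 = {2, 4, 5}  B2 = {2, 3, 5}  B3 = {1, 2, 5}
Tree: B1–B2, B2–B3
The largest bag has 3 vertices, giving width 2; this decomposition certifies tw(G) ≤ 2. Since 4–5–3–2–4 is a cycle in G, G is not acyclic. Forests are exactly the graphs of treewidth ≤ 1, so tw(G) ≥ 2. Hence tw(G) = 2 exactly.

2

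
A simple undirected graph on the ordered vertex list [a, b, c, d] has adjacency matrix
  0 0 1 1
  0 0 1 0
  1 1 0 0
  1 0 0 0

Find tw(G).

A width-1 tree decomposition is:
Bags: B1 = {b, c}  B2 = {a, c}  B3 = {a, d}
Tree: B1–B2, B2–B3
The largest bag has 2 vertices, giving width 1; this decomposition certifies tw(G) ≤ 1. Since G has at least one edge (e.g. b–c), it is not an edgeless graph, so tw(G) ≥ 1. The upper and lower bounds meet at 1, so that is the treewidth.

1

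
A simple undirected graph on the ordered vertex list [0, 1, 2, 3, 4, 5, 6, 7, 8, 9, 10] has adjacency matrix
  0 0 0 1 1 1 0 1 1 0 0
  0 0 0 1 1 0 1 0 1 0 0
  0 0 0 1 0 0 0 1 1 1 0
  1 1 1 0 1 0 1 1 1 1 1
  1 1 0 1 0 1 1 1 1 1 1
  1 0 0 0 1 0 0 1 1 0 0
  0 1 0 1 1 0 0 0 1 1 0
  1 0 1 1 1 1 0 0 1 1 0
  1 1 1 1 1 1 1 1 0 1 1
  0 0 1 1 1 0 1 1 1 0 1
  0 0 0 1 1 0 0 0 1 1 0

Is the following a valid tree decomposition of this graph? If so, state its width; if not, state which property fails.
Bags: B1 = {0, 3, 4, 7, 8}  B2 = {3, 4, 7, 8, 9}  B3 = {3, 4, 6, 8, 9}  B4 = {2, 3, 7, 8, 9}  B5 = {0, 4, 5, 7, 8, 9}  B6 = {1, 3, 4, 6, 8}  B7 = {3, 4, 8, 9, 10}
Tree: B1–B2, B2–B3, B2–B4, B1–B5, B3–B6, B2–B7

A tree decomposition must satisfy three properties: every vertex lies in some bag; for every edge, both endpoints lie together in some bag; and for every vertex, the bags containing it form a connected subtree. Here bags containing vertex 9 are not connected in the tree, so the decomposition is invalid.

No — bags containing vertex 9 are not connected in the tree.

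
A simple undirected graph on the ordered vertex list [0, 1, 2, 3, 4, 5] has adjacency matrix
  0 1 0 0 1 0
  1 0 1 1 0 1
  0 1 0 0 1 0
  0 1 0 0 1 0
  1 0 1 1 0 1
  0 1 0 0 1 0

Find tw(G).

2

A width-2 tree decomposition is:
Bags: B1 = {0, 1, 4}  B2 = {1, 2, 4}  B3 = {1, 3, 4}  B4 = {1, 4, 5}
Tree: B1–B2, B2–B3, B3–B4
The largest bag has 3 vertices, giving width 2; this decomposition certifies tw(G) ≤ 2. Since 1–0–4–2–1 is a cycle in G, G is not acyclic. Forests are exactly the graphs of treewidth ≤ 1, so tw(G) ≥ 2. Therefore the treewidth is 2.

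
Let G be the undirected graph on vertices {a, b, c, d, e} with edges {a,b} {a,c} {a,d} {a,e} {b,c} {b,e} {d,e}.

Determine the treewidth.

A width-2 tree decomposition is:
Bags: B1 = {a, b, e}  B2 = {a, d, e}  B3 = {a, b, c}
Tree: B1–B2, B1–B3
Every bag has size at most 3, so the width is 3 − 1 = 2 and tw(G) ≤ 2. For the lower bound, the 3 vertices {a, d, e} are pairwise adjacent, and any tree decomposition puts a clique entirely inside one bag — forcing width ≥ 2. Hence tw(G) = 2 exactly.

2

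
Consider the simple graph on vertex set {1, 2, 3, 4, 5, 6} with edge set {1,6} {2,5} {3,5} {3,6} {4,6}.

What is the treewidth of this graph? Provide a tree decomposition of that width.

Each bag holds 2 vertices, so the decomposition has width 1, which upper-bounds the treewidth. Any graph with an edge has treewidth ≥ 1, and G has the edge 5–2. Hence tw(G) = 1 exactly.

Treewidth 1.
Bags: B1 = {2, 5}  B2 = {3, 5}  B3 = {3, 6}  B4 = {4, 6}  B5 = {1, 6}
Tree: B1–B2, B2–B3, B3–B4, B4–B5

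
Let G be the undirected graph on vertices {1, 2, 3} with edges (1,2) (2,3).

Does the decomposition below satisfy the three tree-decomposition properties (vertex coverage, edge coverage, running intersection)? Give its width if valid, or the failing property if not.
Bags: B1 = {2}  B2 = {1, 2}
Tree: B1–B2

A tree decomposition must satisfy three properties: every vertex lies in some bag; for every edge, both endpoints lie together in some bag; and for every vertex, the bags containing it form a connected subtree. Here vertex 3 appears in no bag, so the decomposition is invalid.

No — vertex 3 appears in no bag.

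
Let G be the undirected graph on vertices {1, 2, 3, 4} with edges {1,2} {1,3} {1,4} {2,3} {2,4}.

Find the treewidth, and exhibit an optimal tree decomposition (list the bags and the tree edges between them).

The largest bag has 3 vertices, giving width 2; this decomposition certifies tw(G) ≤ 2. On the other hand G contains the 3-clique {1, 2, 3}. A clique must lie in a single bag of any decomposition, so no decomposition can have width below 2. Therefore the treewidth is 2.

Treewidth 2.
One optimal decomposition is:
Bags: B1 = {1, 2, 3}  B2 = {1, 2, 4}
Tree: B1–B2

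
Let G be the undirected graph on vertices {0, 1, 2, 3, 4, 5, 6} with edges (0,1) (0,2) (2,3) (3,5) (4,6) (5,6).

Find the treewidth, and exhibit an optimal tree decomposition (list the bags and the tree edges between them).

Treewidth 1.
Bags: B1 = {4, 6}  B2 = {5, 6}  B3 = {3, 5}  B4 = {2, 3}  B5 = {0, 2}  B6 = {0, 1}
Tree: B1–B2, B2–B3, B3–B4, B4–B5, B5–B6

The largest bag has 2 vertices, giving width 1; this decomposition certifies tw(G) ≤ 1. Since G has at least one edge (e.g. 4–6), it is not an edgeless graph, so tw(G) ≥ 1. Therefore the treewidth is 1.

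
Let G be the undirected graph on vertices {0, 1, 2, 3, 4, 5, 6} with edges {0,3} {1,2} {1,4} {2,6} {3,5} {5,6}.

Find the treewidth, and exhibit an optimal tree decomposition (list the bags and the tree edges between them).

The largest bag has 2 vertices, giving width 1; this decomposition certifies tw(G) ≤ 1. G has an edge, so its treewidth is at least 1. The upper and lower bounds meet at 1, so that is the treewidth.

Treewidth 1.
One such decomposition:
Bags: B1 = {1, 4}  B2 = {1, 2}  B3 = {2, 6}  B4 = {5, 6}  B5 = {3, 5}  B6 = {0, 3}
Tree: B1–B2, B2–B3, B3–B4, B4–B5, B5–B6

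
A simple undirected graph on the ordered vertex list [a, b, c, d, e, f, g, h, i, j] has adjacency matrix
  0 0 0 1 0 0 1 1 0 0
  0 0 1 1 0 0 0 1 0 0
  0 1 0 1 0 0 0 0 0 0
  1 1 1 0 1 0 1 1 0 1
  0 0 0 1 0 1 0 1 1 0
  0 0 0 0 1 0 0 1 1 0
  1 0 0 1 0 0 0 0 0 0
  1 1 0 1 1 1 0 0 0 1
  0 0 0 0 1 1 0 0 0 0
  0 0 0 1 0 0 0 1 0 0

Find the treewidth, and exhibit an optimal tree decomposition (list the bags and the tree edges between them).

The largest bag has 3 vertices, giving width 2; this decomposition certifies tw(G) ≤ 2. On the other hand G contains the 3-clique {a, d, g}. A clique must lie in a single bag of any decomposition, so no decomposition can have width below 2. Hence tw(G) = 2 exactly.

Treewidth 2.
One optimal decomposition is:
Bags: B1 = {b, c, d}  B2 = {b, d, h}  B3 = {d, h, j}  B4 = {d, e, h}  B5 = {e, f, h}  B6 = {e, f, i}  B7 = {a, d, h}  B8 = {a, d, g}
Tree: B1–B2, B2–B3, B2–B4, B4–B5, B5–B6, B3–B7, B7–B8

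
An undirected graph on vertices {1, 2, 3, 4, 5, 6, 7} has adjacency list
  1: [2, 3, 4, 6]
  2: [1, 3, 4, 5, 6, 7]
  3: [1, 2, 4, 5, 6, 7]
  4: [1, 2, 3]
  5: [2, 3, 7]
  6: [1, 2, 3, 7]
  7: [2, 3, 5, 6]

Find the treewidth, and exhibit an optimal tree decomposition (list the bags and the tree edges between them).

Treewidth 3.
One such decomposition:
Bags: B1 = {2, 3, 5, 7}  B2 = {2, 3, 6, 7}  B3 = {1, 2, 3, 6}  B4 = {1, 2, 3, 4}
Tree: B1–B2, B2–B3, B3–B4

Each bag holds 4 vertices, so the decomposition has width 3, which upper-bounds the treewidth. Conversely, {1, 2, 3, 4} is a clique of size 4, and the vertices of any clique must share a bag in every tree decomposition; so some bag has ≥ 4 vertices and tw(G) ≥ 3. Therefore the treewidth is 3.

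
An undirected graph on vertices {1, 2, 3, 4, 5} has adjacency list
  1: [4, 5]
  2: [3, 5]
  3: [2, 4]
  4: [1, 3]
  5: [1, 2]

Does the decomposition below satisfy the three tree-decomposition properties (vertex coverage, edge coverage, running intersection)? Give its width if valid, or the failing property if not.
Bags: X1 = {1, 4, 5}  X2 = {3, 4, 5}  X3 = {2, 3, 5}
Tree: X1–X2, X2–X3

Yes; width 2.

Checking the three conditions: (i) the bags cover all of {1, 2, 3, 4, 5}; (ii) for each edge, some bag contains both endpoints; (iii) the bags containing any fixed vertex form a subtree. All hold, so the decomposition is valid with width 3 − 1 = 2.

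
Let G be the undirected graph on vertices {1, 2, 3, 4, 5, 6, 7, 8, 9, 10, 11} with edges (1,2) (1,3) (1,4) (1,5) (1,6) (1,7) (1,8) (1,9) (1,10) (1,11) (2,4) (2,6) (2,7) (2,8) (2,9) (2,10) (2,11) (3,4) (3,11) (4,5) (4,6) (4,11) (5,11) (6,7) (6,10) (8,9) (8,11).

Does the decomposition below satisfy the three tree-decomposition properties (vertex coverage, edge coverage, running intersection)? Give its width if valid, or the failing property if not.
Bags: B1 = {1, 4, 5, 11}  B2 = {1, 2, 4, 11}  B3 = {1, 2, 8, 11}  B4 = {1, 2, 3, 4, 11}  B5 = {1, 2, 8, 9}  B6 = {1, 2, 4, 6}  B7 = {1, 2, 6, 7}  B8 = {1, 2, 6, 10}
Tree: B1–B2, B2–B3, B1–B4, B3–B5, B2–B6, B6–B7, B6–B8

No — bags containing vertex 2 are not connected in the tree.

A tree decomposition must satisfy three properties: every vertex lies in some bag; for every edge, both endpoints lie together in some bag; and for every vertex, the bags containing it form a connected subtree. Here bags containing vertex 2 are not connected in the tree, so the decomposition is invalid.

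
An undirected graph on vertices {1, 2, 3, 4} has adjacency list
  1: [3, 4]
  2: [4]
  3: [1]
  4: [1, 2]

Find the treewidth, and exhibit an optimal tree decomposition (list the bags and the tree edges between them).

Each bag holds 2 vertices, so the decomposition has width 1, which upper-bounds the treewidth. Any graph with an edge has treewidth ≥ 1, and G has the edge 2–4. Therefore the treewidth is 1.

Treewidth 1.
Bags: B1 = {2, 4}  B2 = {1, 4}  B3 = {1, 3}
Tree: B1–B2, B2–B3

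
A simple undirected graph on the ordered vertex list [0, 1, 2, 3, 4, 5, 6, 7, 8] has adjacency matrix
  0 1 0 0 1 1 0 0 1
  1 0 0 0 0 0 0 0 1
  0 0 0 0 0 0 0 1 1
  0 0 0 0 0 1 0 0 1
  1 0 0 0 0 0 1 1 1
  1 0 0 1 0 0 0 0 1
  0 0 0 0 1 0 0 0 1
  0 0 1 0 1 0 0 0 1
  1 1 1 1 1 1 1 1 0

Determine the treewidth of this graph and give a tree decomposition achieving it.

Treewidth 2.
One optimal decomposition is:
Bags: B1 = {4, 7, 8}  B2 = {4, 6, 8}  B3 = {0, 4, 8}  B4 = {2, 7, 8}  B5 = {0, 1, 8}  B6 = {0, 5, 8}  B7 = {3, 5, 8}
Tree: B1–B2, B2–B3, B1–B4, B3–B5, B5–B6, B6–B7

Each bag holds 3 vertices, so the decomposition has width 2, which upper-bounds the treewidth. For the lower bound, the 3 vertices {0, 1, 8} are pairwise adjacent, and any tree decomposition puts a clique entirely inside one bag — forcing width ≥ 2. Therefore the treewidth is 2.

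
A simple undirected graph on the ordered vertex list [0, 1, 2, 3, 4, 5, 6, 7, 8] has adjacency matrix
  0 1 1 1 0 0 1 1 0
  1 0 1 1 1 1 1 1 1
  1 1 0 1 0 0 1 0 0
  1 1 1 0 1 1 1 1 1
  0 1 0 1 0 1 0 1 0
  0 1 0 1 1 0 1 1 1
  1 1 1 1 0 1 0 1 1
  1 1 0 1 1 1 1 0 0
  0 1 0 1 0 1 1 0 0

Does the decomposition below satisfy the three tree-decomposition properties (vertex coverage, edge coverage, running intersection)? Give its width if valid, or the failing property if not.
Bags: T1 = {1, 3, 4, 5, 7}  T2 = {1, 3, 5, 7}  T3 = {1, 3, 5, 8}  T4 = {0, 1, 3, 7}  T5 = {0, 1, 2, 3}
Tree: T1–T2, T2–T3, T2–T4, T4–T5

A tree decomposition must satisfy three properties: every vertex lies in some bag; for every edge, both endpoints lie together in some bag; and for every vertex, the bags containing it form a connected subtree. Here vertex 6 appears in no bag, so the decomposition is invalid.

No — vertex 6 appears in no bag.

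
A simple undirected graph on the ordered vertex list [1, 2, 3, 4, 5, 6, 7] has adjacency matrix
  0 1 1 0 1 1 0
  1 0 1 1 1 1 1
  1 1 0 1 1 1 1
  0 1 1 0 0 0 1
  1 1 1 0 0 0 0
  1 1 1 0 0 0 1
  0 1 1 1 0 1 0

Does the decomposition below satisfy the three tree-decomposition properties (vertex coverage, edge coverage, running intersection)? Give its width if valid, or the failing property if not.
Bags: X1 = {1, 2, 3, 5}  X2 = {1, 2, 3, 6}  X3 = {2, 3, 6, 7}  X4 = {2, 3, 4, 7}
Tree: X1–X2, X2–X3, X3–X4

Every vertex of G appears in some bag (union = {1, 2, 3, 4, 5, 6, 7}); every edge is covered by a bag; and for each vertex v the set of bags containing v is connected in the bag tree. The decomposition is therefore valid. The largest bag has 4 vertices, so the width is 3.

Yes; width 3.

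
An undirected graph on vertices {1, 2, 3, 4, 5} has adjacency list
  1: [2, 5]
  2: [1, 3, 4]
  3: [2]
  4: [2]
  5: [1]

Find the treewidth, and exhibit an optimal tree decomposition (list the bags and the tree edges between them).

Each bag holds 2 vertices, so the decomposition has width 1, which upper-bounds the treewidth. G has an edge, so its treewidth is at least 1. Hence tw(G) = 1 exactly.

Treewidth 1.
One such decomposition:
Bags: B1 = {2, 4}  B2 = {2, 3}  B3 = {1, 2}  B4 = {1, 5}
Tree: B1–B2, B2–B3, B3–B4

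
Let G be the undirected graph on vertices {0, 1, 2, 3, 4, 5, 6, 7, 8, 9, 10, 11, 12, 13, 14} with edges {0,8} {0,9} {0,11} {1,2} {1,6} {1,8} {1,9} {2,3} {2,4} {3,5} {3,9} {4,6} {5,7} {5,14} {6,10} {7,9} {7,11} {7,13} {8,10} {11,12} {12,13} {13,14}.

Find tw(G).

3

A width-3 tree decomposition is:
Bags: B1 = {4, 6, 8, 10}  B2 = {1, 4, 6, 8}  B3 = {1, 2, 4, 8}  B4 = {0, 1, 2, 8}  B5 = {0, 1, 2, 9}  B6 = {0, 2, 3, 9}  B7 = {0, 3, 9, 11}  B8 = {3, 7, 9, 11}  B9 = {3, 5, 7, 11}  B10 = {5, 7, 11, 12}  B11 = {5, 7, 12, 13}  B12 = {5, 12, 13, 14}
Tree: B1–B2, B2–B3, B3–B4, B4–B5, B5–B6, B6–B7, B7–B8, B8–B9, B9–B10, B10–B11, B11–B12
The largest bag has 4 vertices, giving width 3; this decomposition certifies tw(G) ≤ 3. For the lower bound: the 4 vertex sets {4,6,10}, {8}, {1}, {0,2,3,9} are disjoint, each induces a connected subgraph, and every pair is joined by at least one edge of G. Contracting each set to a single vertex therefore yields K_{4} as a minor, and since treewidth is minor-monotone, tw(G) ≥ tw(K_{4}) = 3. Hence tw(G) = 3 exactly.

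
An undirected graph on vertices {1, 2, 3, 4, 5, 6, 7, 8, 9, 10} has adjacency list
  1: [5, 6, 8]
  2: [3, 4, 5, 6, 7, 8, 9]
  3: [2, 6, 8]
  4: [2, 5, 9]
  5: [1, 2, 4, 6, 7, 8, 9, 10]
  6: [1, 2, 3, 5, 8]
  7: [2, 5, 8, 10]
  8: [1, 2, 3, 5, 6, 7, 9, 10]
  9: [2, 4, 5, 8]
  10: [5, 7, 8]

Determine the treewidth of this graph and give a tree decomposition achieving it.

Treewidth 3.
Bags: B1 = {2, 5, 7, 8}  B2 = {2, 5, 6, 8}  B3 = {2, 3, 6, 8}  B4 = {5, 7, 8, 10}  B5 = {2, 5, 8, 9}  B6 = {1, 5, 6, 8}  B7 = {2, 4, 5, 9}
Tree: B1–B2, B2–B3, B1–B4, B2–B5, B2–B6, B5–B7

The largest bag has 4 vertices, giving width 3; this decomposition certifies tw(G) ≤ 3. For the lower bound, the 4 vertices {2, 3, 6, 8} are pairwise adjacent, and any tree decomposition puts a clique entirely inside one bag — forcing width ≥ 3. Hence tw(G) = 3 exactly.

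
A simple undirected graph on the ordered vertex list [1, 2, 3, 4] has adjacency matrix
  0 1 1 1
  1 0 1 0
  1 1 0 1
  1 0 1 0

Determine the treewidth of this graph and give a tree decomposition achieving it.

Each bag holds 3 vertices, so the decomposition has width 2, which upper-bounds the treewidth. Conversely, {1, 2, 3} is a clique of size 3, and the vertices of any clique must share a bag in every tree decomposition; so some bag has ≥ 3 vertices and tw(G) ≥ 2. Therefore the treewidth is 2.

Treewidth 2.
One such decomposition:
Bags: B1 = {1, 2, 3}  B2 = {1, 3, 4}
Tree: B1–B2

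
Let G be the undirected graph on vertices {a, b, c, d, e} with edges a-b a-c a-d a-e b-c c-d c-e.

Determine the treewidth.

2

A width-2 tree decomposition is:
Bags: B1 = {a, c, d}  B2 = {a, b, c}  B3 = {a, c, e}
Tree: B1–B2, B2–B3
The largest bag has 3 vertices, giving width 2; this decomposition certifies tw(G) ≤ 2. Conversely, {a, c, d} is a clique of size 3, and the vertices of any clique must share a bag in every tree decomposition; so some bag has ≥ 3 vertices and tw(G) ≥ 2. Therefore the treewidth is 2.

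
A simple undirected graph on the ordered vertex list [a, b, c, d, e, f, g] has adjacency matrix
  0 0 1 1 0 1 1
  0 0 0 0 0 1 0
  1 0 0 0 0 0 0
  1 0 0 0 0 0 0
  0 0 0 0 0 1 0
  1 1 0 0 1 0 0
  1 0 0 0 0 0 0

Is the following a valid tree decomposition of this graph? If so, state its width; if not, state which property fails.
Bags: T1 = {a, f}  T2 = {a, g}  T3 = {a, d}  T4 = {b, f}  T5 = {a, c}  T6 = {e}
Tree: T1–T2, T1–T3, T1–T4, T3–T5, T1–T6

No — edge (f,e) lies in no bag.

A tree decomposition must satisfy three properties: every vertex lies in some bag; for every edge, both endpoints lie together in some bag; and for every vertex, the bags containing it form a connected subtree. Here edge (f,e) lies in no bag, so the decomposition is invalid.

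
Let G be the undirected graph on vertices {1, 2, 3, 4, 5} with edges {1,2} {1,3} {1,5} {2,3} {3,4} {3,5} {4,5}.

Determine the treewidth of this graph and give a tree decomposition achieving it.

Treewidth 2.
Bags: B1 = {1, 3, 5}  B2 = {3, 4, 5}  B3 = {1, 2, 3}
Tree: B1–B2, B1–B3

Each bag holds 3 vertices, so the decomposition has width 2, which upper-bounds the treewidth. On the other hand G contains the 3-clique {1, 2, 3}. A clique must lie in a single bag of any decomposition, so no decomposition can have width below 2. Combining the bounds, tw(G) = 2.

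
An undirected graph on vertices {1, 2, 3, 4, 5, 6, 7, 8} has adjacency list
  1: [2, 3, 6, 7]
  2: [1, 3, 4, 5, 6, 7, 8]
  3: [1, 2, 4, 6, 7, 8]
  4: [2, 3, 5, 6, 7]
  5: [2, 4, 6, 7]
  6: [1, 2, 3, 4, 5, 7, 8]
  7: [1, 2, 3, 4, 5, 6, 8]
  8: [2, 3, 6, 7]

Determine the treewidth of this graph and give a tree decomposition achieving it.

Each bag holds 5 vertices, so the decomposition has width 4, which upper-bounds the treewidth. For the lower bound, the 5 vertices {2, 3, 6, 7, 8} are pairwise adjacent, and any tree decomposition puts a clique entirely inside one bag — forcing width ≥ 4. The upper and lower bounds meet at 4, so that is the treewidth.

Treewidth 4.
One such decomposition:
Bags: B1 = {2, 3, 6, 7, 8}  B2 = {2, 3, 4, 6, 7}  B3 = {1, 2, 3, 6, 7}  B4 = {2, 4, 5, 6, 7}
Tree: B1–B2, B2–B3, B2–B4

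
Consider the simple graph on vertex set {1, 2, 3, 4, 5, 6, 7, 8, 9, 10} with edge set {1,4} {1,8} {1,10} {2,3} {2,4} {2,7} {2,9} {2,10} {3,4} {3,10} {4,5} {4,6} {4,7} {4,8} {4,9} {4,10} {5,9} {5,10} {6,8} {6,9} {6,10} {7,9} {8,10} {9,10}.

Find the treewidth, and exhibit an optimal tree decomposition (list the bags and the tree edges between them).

Every bag has size at most 4, so the width is 4 − 1 = 3 and tw(G) ≤ 3. Conversely, {1, 4, 8, 10} is a clique of size 4, and the vertices of any clique must share a bag in every tree decomposition; so some bag has ≥ 4 vertices and tw(G) ≥ 3. Combining the bounds, tw(G) = 3.

Treewidth 3.
One such decomposition:
Bags: B1 = {2, 4, 9, 10}  B2 = {4, 6, 9, 10}  B3 = {4, 6, 8, 10}  B4 = {4, 5, 9, 10}  B5 = {2, 3, 4, 10}  B6 = {1, 4, 8, 10}  B7 = {2, 4, 7, 9}
Tree: B1–B2, B2–B3, B1–B4, B1–B5, B3–B6, B1–B7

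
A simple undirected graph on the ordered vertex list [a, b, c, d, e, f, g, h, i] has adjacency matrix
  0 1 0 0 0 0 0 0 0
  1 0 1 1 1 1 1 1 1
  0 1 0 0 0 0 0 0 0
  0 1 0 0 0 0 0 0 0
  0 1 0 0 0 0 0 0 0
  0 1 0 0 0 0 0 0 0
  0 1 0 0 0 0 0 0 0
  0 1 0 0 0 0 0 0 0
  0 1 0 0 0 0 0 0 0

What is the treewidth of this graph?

1

A width-1 tree decomposition is:
Bags: B1 = {b, i}  B2 = {b, g}  B3 = {b, d}  B4 = {b, h}  B5 = {a, b}  B6 = {b, f}  B7 = {b, e}  B8 = {b, c}
Tree: B1–B2, B2–B3, B2–B4, B4–B5, B4–B6, B4–B7, B3–B8
The largest bag has 2 vertices, giving width 1; this decomposition certifies tw(G) ≤ 1. Any graph with an edge has treewidth ≥ 1, and G has the edge b–i. Hence tw(G) = 1 exactly.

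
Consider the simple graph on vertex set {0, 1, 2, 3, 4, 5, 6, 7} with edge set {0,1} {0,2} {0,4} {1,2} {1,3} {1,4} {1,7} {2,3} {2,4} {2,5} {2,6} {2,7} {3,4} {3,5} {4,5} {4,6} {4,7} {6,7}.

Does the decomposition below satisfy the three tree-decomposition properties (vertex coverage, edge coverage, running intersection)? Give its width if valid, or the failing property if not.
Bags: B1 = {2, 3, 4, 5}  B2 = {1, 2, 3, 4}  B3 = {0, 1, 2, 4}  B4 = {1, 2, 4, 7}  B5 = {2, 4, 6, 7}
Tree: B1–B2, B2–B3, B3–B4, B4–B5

Checking the three conditions: (i) the bags cover all of {0, 1, 2, 3, 4, 5, 6, 7}; (ii) for each edge, some bag contains both endpoints; (iii) the bags containing any fixed vertex form a subtree. All hold, so the decomposition is valid with width 4 − 1 = 3.

Yes; width 3.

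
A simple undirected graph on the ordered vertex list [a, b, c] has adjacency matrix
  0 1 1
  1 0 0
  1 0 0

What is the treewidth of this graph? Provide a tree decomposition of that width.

Treewidth 1.
One such decomposition:
Bags: B1 = {a, c}  B2 = {a, b}
Tree: B1–B2

Every bag has size at most 2, so the width is 2 − 1 = 1 and tw(G) ≤ 1. Any graph with an edge has treewidth ≥ 1, and G has the edge a–c. Therefore the treewidth is 1.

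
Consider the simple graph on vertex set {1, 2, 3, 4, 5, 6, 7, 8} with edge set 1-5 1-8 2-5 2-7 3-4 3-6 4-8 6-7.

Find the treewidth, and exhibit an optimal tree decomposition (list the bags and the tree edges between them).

Treewidth 2.
One optimal decomposition is:
Bags: B1 = {2, 6, 7}  B2 = {2, 5, 6}  B3 = {1, 5, 6}  B4 = {1, 6, 8}  B5 = {4, 6, 8}  B6 = {3, 4, 6}
Tree: B1–B2, B2–B3, B3–B4, B4–B5, B5–B6

Every bag has size at most 3, so the width is 3 − 1 = 2 and tw(G) ≤ 2. The edges 6–7–2–5–1–8–4–3–6 form a cycle, so G is not a tree and its treewidth is at least 2. Combining the bounds, tw(G) = 2.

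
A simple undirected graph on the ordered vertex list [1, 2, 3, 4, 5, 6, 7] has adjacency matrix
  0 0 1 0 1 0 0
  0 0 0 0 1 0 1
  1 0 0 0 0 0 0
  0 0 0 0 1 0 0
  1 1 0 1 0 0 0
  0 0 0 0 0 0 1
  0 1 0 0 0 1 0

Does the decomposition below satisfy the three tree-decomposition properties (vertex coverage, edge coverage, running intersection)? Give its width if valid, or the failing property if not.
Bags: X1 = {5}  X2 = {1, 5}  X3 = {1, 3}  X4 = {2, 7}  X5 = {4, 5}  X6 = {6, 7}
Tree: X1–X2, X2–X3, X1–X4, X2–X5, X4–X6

A tree decomposition must satisfy three properties: every vertex lies in some bag; for every edge, both endpoints lie together in some bag; and for every vertex, the bags containing it form a connected subtree. Here edge (2,5) lies in no bag, so the decomposition is invalid.

No — edge (2,5) lies in no bag.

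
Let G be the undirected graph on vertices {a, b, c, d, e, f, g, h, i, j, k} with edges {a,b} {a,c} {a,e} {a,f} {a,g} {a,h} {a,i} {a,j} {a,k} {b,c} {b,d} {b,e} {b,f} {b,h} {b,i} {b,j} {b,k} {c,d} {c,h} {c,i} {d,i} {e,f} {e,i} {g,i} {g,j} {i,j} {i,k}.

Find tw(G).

3

A width-3 tree decomposition is:
Bags: B1 = {a, b, e, i}  B2 = {a, b, c, i}  B3 = {a, b, i, j}  B4 = {a, b, i, k}  B5 = {a, b, e, f}  B6 = {a, g, i, j}  B7 = {b, c, d, i}  B8 = {a, b, c, h}
Tree: B1–B2, B2–B3, B2–B4, B1–B5, B3–B6, B2–B7, B2–B8
Every bag has size at most 4, so the width is 4 − 1 = 3 and tw(G) ≤ 3. For the lower bound, the 4 vertices {a, g, i, j} are pairwise adjacent, and any tree decomposition puts a clique entirely inside one bag — forcing width ≥ 3. Therefore the treewidth is 3.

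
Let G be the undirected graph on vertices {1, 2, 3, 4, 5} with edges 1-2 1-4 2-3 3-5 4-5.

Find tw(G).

A width-2 tree decomposition is:
Bags: B1 = {1, 2, 3}  B2 = {1, 3, 5}  B3 = {1, 4, 5}
Tree: B1–B2, B2–B3
Every bag has size at most 3, so the width is 3 − 1 = 2 and tw(G) ≤ 2. The edges 1–2–3–5–4–1 form a cycle, so G is not a tree and its treewidth is at least 2. The upper and lower bounds meet at 2, so that is the treewidth.

2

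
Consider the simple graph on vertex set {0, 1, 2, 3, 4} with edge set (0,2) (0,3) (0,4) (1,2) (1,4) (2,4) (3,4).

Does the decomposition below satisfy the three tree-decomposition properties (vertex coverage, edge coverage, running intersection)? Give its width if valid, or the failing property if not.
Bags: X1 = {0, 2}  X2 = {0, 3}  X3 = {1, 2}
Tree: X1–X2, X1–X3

No — vertex 4 appears in no bag.

A tree decomposition must satisfy three properties: every vertex lies in some bag; for every edge, both endpoints lie together in some bag; and for every vertex, the bags containing it form a connected subtree. Here vertex 4 appears in no bag, so the decomposition is invalid.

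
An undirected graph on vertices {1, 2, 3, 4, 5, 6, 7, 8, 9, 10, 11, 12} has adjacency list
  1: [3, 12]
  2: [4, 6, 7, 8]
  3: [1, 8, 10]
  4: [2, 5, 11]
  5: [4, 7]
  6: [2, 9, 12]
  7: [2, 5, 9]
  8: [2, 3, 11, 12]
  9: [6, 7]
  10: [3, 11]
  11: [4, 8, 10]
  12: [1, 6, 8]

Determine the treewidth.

A width-3 tree decomposition is:
Bags: B1 = {4, 5, 7, 9}  B2 = {2, 4, 7, 9}  B3 = {2, 4, 6, 9}  B4 = {2, 4, 6, 11}  B5 = {2, 6, 8, 11}  B6 = {6, 8, 11, 12}  B7 = {8, 10, 11, 12}  B8 = {3, 8, 10, 12}  B9 = {1, 3, 10, 12}
Tree: B1–B2, B2–B3, B3–B4, B4–B5, B5–B6, B6–B7, B7–B8, B8–B9
Each bag holds 4 vertices, so the decomposition has width 3, which upper-bounds the treewidth. For the lower bound: the 4 vertex sets {5,7,9}, {4}, {2}, {6,8,11,12} are disjoint, each induces a connected subgraph, and every pair is joined by at least one edge of G. Contracting each set to a single vertex therefore yields K_{4} as a minor, and since treewidth is minor-monotone, tw(G) ≥ tw(K_{4}) = 3. Combining the bounds, tw(G) = 3.

3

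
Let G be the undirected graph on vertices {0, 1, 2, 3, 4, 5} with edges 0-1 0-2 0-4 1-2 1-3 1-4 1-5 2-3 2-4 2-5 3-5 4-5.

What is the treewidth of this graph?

3

A width-3 tree decomposition is:
Bags: B1 = {1, 2, 4, 5}  B2 = {1, 2, 3, 5}  B3 = {0, 1, 2, 4}
Tree: B1–B2, B1–B3
Every bag has size at most 4, so the width is 4 − 1 = 3 and tw(G) ≤ 3. For the lower bound, the 4 vertices {1, 2, 3, 5} are pairwise adjacent, and any tree decomposition puts a clique entirely inside one bag — forcing width ≥ 3. Therefore the treewidth is 3.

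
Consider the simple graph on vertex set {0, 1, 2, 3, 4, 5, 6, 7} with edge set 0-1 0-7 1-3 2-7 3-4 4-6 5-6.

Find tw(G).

1

A width-1 tree decomposition is:
Bags: B1 = {2, 7}  B2 = {0, 7}  B3 = {0, 1}  B4 = {1, 3}  B5 = {3, 4}  B6 = {4, 6}  B7 = {5, 6}
Tree: B1–B2, B2–B3, B3–B4, B4–B5, B5–B6, B6–B7
The largest bag has 2 vertices, giving width 1; this decomposition certifies tw(G) ≤ 1. Any graph with an edge has treewidth ≥ 1, and G has the edge 2–7. Hence tw(G) = 1 exactly.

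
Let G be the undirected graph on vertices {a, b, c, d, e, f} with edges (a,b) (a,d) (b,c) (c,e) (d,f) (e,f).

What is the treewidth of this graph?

A width-2 tree decomposition is:
Bags: B1 = {a, d, f}  B2 = {a, e, f}  B3 = {a, c, e}  B4 = {a, b, c}
Tree: B1–B2, B2–B3, B3–B4
Every bag has size at most 3, so the width is 3 − 1 = 2 and tw(G) ≤ 2. For the lower bound, G contains the cycle a–d–f–e–c–b–a, so G is not a forest; only forests have treewidth ≤ 1, hence tw(G) ≥ 2. Combining the bounds, tw(G) = 2.

2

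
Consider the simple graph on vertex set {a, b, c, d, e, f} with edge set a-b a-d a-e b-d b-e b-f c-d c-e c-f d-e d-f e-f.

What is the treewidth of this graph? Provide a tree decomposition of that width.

Treewidth 3.
One optimal decomposition is:
Bags: B1 = {b, d, e, f}  B2 = {a, b, d, e}  B3 = {c, d, e, f}
Tree: B1–B2, B1–B3

The largest bag has 4 vertices, giving width 3; this decomposition certifies tw(G) ≤ 3. On the other hand G contains the 4-clique {c, d, e, f}. A clique must lie in a single bag of any decomposition, so no decomposition can have width below 3. Combining the bounds, tw(G) = 3.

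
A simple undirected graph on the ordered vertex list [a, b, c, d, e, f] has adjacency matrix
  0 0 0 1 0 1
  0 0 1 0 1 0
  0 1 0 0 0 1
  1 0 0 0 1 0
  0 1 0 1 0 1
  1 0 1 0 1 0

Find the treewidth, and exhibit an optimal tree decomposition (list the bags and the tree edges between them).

Each bag holds 3 vertices, so the decomposition has width 2, which upper-bounds the treewidth. The edges d–a–f–e–d form a cycle, so G is not a tree and its treewidth is at least 2. Combining the bounds, tw(G) = 2.

Treewidth 2.
Bags: B1 = {a, d, e}  B2 = {a, e, f}  B3 = {b, e, f}  B4 = {b, c, f}
Tree: B1–B2, B2–B3, B3–B4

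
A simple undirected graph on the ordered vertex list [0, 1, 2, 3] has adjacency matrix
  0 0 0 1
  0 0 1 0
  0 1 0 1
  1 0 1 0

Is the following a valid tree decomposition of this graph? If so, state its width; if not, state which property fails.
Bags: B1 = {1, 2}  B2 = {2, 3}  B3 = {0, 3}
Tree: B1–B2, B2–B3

Yes; width 1.

Checking the three conditions: (i) the bags cover all of {0, 1, 2, 3}; (ii) for each edge, some bag contains both endpoints; (iii) the bags containing any fixed vertex form a subtree. All hold, so the decomposition is valid with width 2 − 1 = 1.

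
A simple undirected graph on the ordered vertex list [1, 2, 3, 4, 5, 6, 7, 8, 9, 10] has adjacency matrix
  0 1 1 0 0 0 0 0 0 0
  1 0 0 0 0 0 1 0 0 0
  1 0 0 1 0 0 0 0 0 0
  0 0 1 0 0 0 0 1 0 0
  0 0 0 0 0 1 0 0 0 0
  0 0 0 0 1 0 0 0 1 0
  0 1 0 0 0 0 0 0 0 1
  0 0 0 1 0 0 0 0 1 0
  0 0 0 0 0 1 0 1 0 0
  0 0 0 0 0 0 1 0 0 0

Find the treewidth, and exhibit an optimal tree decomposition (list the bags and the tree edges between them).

The largest bag has 2 vertices, giving width 1; this decomposition certifies tw(G) ≤ 1. Any graph with an edge has treewidth ≥ 1, and G has the edge 10–7. The upper and lower bounds meet at 1, so that is the treewidth.

Treewidth 1.
One such decomposition:
Bags: B1 = {7, 10}  B2 = {2, 7}  B3 = {1, 2}  B4 = {1, 3}  B5 = {3, 4}  B6 = {4, 8}  B7 = {8, 9}  B8 = {6, 9}  B9 = {5, 6}
Tree: B1–B2, B2–B3, B3–B4, B4–B5, B5–B6, B6–B7, B7–B8, B8–B9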